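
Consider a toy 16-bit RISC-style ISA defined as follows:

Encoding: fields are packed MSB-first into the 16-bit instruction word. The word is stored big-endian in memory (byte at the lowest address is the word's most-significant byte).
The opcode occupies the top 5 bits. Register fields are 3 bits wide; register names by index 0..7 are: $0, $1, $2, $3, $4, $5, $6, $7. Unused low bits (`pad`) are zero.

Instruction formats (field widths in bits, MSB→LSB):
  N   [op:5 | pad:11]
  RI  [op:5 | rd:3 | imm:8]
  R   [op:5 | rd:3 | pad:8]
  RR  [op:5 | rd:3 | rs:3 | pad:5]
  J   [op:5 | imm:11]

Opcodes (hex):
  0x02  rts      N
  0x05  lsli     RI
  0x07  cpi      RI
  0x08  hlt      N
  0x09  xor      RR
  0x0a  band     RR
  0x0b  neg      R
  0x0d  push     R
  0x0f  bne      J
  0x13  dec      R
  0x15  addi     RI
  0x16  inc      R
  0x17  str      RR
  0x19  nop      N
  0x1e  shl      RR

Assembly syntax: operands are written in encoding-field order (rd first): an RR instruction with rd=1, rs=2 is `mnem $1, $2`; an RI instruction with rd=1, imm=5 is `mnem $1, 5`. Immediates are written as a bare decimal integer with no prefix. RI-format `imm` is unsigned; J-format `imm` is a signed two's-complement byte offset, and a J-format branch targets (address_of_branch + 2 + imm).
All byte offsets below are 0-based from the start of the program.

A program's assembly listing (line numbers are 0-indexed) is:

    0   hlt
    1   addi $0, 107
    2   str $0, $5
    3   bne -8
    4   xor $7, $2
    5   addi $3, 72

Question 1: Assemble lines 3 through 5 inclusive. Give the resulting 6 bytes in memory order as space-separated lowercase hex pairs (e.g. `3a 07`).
7f f8 4f 40 ab 48

line 3 (bne): pack op=0xf:5|imm=-8:11 = 0x7ff8; big→ 7f f8
line 4 (xor): pack op=0x9:5|rd=7:3|rs=2:3|pad=0:5 = 0x4f40; big→ 4f 40
line 5 (addi): pack op=0x15:5|rd=3:3|imm=72:8 = 0xab48; big→ ab 48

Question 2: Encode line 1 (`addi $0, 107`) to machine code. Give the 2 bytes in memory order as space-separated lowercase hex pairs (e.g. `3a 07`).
1. addi fields op=0x15:5|rd=0:3|imm=107:8 → word a86bh → a8 6b

a8 6b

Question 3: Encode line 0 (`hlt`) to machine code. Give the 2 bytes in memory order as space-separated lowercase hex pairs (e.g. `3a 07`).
40 00

L0: hlt op=0x8:5|pad=0:11 ⇒ 0x4000 ⇒ big 40 00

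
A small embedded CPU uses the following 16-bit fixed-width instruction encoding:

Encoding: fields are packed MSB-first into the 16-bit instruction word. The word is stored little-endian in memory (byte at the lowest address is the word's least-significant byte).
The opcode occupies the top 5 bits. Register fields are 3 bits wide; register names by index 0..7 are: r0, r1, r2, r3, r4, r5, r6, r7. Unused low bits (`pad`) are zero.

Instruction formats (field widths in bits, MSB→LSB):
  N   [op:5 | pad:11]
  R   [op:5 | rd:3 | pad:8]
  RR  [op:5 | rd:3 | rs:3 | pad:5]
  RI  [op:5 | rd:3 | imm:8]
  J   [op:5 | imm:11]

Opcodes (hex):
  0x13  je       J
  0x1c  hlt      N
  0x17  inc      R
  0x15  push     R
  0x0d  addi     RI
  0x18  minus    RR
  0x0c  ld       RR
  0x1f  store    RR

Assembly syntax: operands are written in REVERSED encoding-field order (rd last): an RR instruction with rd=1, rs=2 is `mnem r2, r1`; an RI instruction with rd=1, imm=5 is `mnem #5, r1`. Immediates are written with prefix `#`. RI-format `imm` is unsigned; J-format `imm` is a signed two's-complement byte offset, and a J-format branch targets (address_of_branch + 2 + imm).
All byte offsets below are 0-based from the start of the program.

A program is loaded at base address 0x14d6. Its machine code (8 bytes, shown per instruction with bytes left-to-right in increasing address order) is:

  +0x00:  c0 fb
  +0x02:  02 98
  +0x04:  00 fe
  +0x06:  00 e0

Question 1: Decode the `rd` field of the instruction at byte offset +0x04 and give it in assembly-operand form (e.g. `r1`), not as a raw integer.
r6

+0x04: 00 fe ⇒ word 0xfe00 (little)
  op=0xfe00>>11=0x1f ⇒ store (RR)
  [10:8] rd=6 = r6
  [7:5] rs=0 = r0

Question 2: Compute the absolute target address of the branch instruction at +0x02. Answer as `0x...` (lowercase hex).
[02] 02 98 → 0x9802
  op=0x9802>>11=0x13 ⇒ je (J)
  imm@[10:0]=0x2 ⇒ #2
  target = base 0x14d6 + off 0x02 + 2 + imm 2 = 0x14dc

0x14dc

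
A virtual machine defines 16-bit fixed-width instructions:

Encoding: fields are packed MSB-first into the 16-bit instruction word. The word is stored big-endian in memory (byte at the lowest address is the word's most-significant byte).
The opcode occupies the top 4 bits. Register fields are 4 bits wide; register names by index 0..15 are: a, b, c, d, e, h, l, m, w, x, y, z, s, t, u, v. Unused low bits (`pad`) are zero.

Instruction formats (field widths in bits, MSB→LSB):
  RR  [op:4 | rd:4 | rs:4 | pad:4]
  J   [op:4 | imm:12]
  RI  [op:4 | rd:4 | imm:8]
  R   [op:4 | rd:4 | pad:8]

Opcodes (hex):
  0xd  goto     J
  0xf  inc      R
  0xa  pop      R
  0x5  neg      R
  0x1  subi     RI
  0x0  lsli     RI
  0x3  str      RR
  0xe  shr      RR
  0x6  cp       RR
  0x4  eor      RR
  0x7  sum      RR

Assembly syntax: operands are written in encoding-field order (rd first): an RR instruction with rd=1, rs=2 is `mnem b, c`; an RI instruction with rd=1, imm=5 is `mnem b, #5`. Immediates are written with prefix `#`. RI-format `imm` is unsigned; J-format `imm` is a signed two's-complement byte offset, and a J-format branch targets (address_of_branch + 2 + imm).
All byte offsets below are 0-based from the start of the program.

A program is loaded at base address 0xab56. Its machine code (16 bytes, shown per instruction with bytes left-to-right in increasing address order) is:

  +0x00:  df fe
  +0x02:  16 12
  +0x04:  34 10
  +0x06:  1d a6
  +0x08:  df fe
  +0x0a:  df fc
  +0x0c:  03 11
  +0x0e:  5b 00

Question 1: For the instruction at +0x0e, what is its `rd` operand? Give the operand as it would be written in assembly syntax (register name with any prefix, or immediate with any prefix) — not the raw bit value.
z

@+0e  big-endian(5b 00) = 0x5b00
  op=0x5b00>>12=0x5 ⇒ neg (R)
  [11:8] rd=11 = z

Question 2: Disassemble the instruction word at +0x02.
off 0x02: read 16 12 as big → 0x1612
  op=0x1612>>12=0x1 ⇒ subi (RI)
  [11:8] rd=6 = l
  [7:0] imm=18 = #18

subi l, #18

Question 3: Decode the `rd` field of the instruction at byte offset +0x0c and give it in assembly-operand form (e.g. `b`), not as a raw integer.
off 0x0c: read 03 11 as big → 0x0311
  top 4b → 0x0 → lsli [RI]
  rd@[11:8]=0x3 ⇒ d
  imm@[7:0]=0x11 ⇒ #17

d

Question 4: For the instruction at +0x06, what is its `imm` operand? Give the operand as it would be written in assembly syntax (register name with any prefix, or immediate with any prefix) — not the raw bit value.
#166

+0x06: 1d a6 ⇒ word 0x1da6 (big)
  opcode bits[15:12]=0x1: subi/RI
  [11:8] rd=13 = t
  [7:0] imm=166 = #166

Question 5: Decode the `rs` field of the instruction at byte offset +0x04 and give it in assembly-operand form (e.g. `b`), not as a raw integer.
b

+0x04: 34 10 ⇒ word 0x3410 (big)
  op=0x3410>>12=0x3 ⇒ str (RR)
  rd: (w>>8)&0xf=0x4 → e
  rs: (w>>4)&0xf=0x1 → b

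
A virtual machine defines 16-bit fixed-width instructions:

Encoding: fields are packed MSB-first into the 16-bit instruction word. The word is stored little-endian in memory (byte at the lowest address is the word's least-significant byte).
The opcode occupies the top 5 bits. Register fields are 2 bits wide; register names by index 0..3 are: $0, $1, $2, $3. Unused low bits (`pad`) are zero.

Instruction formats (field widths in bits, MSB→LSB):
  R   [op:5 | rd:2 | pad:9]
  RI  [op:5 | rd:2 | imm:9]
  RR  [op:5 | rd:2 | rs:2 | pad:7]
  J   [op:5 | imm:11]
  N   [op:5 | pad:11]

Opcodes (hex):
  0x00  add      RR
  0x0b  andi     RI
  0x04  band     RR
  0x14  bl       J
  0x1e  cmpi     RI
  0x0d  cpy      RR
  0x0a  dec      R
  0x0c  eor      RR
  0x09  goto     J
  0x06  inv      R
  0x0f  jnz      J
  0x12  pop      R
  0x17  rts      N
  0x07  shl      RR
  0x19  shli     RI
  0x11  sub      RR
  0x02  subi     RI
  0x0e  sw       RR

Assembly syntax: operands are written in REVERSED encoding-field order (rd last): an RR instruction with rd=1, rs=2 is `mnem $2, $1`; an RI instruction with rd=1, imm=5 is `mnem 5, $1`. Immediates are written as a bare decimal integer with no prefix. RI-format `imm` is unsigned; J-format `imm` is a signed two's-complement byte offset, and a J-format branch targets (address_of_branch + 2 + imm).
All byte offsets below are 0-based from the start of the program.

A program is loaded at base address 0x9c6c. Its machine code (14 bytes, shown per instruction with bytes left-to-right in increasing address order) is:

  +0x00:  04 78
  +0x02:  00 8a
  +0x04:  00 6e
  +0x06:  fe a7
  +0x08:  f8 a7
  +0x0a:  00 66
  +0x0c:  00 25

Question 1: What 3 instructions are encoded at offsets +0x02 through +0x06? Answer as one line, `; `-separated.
sub $0, $1; cpy $0, $3; bl -2

[02] 00 8a → 0x8a00
  opcode bits[15:11]=0x11: sub/RR
  rd@[10:9]=0x1 ⇒ $1
  rs@[8:7]=0x0 ⇒ $0
[04] 00 6e → 0x6e00
  opcode bits[15:11]=0xd: cpy/RR
  rd@[10:9]=0x3 ⇒ $3
  rs@[8:7]=0x0 ⇒ $0
[06] fe a7 → 0xa7fe
  opcode bits[15:11]=0x14: bl/J
  imm@[10:0]=0x7fe (s11→-2) ⇒ -2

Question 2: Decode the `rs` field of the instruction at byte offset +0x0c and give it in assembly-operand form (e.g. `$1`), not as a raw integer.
off 0x0c: read 00 25 as little → 0x2500
  opcode bits[15:11]=0x4: band/RR
  [10:9] rd=2 = $2
  [8:7] rs=2 = $2

$2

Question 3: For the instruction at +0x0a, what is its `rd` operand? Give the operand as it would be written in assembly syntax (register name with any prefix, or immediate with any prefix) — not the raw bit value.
@+0a  little-endian(00 66) = 0x6600
  top 5b → 0xc → eor [RR]
  rd@[10:9]=0x3 ⇒ $3
  rs@[8:7]=0x0 ⇒ $0

$3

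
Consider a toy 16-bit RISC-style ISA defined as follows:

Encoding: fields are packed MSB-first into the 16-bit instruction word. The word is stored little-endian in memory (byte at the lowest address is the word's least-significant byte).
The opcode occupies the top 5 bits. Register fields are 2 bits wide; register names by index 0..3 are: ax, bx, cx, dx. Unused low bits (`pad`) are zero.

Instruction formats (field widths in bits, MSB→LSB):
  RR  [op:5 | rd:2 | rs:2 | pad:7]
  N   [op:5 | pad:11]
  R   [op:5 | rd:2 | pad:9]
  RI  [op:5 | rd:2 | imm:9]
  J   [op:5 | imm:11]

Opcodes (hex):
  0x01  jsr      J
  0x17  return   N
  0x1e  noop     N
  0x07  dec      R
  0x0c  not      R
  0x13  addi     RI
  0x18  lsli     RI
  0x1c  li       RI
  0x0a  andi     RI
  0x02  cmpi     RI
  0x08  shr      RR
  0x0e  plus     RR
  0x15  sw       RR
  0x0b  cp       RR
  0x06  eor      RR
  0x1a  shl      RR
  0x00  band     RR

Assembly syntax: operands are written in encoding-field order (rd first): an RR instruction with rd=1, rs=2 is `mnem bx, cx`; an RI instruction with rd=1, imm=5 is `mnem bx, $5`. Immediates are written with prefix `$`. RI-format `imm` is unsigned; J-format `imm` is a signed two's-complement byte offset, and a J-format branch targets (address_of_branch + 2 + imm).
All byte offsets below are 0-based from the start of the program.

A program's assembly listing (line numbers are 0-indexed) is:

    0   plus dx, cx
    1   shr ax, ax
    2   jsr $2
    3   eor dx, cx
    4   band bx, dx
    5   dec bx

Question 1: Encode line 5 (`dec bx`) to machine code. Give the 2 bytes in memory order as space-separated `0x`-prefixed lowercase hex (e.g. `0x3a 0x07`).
0x00 0x3a

line 5 (dec): pack op=0x7:5|rd=1:2|pad=0:9 = 0x3a00; little→ 00 3a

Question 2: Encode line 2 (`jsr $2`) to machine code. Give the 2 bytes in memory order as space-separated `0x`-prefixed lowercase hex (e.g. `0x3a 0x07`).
0x02 0x08

line 2 (jsr): pack op=0x1:5|imm=2:11 = 0x0802; little→ 02 08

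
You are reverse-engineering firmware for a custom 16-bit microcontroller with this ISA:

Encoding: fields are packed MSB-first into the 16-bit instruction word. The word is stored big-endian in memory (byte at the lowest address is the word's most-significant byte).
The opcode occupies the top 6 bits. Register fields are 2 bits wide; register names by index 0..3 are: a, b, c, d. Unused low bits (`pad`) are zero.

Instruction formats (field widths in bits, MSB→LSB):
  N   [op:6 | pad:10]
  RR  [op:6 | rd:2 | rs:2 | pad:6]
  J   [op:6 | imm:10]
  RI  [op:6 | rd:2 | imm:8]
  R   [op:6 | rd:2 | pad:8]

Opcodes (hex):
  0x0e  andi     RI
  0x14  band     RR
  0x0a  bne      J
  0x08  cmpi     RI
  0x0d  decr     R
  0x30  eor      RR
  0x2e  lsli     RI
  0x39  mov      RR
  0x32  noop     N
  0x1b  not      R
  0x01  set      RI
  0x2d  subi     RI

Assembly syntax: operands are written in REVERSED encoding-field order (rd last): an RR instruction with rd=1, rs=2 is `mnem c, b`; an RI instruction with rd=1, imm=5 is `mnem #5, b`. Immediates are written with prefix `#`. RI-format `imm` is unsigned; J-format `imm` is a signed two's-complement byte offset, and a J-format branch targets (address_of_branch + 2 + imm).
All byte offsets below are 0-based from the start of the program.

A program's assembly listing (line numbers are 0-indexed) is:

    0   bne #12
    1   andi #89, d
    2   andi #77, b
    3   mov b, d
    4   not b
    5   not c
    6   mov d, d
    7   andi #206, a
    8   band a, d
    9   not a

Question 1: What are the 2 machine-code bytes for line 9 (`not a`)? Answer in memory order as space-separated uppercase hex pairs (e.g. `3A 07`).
6C 00

L9: not op=0x1b:6|rd=0:2|pad=0:8 ⇒ 0x6c00 ⇒ big 6c 00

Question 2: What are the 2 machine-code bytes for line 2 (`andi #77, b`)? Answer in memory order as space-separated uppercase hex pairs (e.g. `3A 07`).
39 4D

2. andi fields op=0xe:6|rd=1:2|imm=77:8 → word 394dh → 39 4d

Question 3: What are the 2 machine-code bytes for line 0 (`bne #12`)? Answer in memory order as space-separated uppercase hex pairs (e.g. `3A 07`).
0. bne fields op=0xa:6|imm=12:10 → word 280ch → 28 0c

28 0C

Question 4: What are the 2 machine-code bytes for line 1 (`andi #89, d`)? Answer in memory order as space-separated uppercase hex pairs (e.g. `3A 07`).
3B 59

1. andi fields op=0xe:6|rd=3:2|imm=89:8 → word 3b59h → 3b 59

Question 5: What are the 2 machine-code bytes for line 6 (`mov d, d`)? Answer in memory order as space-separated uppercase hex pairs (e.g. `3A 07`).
L6: mov op=0x39:6|rd=3:2|rs=3:2|pad=0:6 ⇒ 0xe7c0 ⇒ big e7 c0

E7 C0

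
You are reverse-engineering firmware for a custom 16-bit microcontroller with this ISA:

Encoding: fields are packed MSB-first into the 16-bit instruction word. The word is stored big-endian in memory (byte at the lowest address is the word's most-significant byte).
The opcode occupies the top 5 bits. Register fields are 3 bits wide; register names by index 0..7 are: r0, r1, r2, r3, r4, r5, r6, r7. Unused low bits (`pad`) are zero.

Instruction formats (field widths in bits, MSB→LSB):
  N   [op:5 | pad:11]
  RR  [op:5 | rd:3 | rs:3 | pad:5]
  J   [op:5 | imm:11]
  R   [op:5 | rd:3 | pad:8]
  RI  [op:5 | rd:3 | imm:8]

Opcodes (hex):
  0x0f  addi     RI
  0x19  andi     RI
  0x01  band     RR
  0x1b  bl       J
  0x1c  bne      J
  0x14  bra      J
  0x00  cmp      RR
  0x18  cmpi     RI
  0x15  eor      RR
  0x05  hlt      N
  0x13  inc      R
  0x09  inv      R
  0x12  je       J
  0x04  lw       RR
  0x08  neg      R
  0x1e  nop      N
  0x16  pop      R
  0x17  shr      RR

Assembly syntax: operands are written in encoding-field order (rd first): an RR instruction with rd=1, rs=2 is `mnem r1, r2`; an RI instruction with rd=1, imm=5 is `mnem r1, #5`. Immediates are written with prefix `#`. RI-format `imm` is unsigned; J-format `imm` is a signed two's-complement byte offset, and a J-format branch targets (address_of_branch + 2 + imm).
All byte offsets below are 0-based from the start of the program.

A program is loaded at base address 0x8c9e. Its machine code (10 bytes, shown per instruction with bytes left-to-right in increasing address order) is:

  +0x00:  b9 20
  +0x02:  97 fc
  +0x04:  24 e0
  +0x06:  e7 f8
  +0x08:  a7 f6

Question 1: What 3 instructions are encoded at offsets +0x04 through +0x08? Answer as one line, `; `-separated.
lw r4, r7; bne #-8; bra #-10

[04] 24 e0 → 0x24e0
  op=0x24e0>>11=0x4 ⇒ lw (RR)
  rd@[10:8]=0x4 ⇒ r4
  rs@[7:5]=0x7 ⇒ r7
[06] e7 f8 → 0xe7f8
  op=0xe7f8>>11=0x1c ⇒ bne (J)
  imm@[10:0]=0x7f8 (s11→-8) ⇒ #-8
[08] a7 f6 → 0xa7f6
  op=0xa7f6>>11=0x14 ⇒ bra (J)
  imm@[10:0]=0x7f6 (s11→-10) ⇒ #-10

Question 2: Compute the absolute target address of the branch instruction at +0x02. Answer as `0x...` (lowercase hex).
@+02  big-endian(97 fc) = 0x97fc
  top 5b → 0x12 → je [J]
  imm: (w>>0)&0x7ff=0x7fc (s11→-4) → #-4
  target = base 0x8c9e + off 0x02 + 2 + imm -4 = 0x8c9e

0x8c9e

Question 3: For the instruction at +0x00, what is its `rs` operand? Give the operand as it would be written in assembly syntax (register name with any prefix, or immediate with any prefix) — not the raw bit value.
r1

@+00  big-endian(b9 20) = 0xb920
  top 5b → 0x17 → shr [RR]
  [10:8] rd=1 = r1
  [7:5] rs=1 = r1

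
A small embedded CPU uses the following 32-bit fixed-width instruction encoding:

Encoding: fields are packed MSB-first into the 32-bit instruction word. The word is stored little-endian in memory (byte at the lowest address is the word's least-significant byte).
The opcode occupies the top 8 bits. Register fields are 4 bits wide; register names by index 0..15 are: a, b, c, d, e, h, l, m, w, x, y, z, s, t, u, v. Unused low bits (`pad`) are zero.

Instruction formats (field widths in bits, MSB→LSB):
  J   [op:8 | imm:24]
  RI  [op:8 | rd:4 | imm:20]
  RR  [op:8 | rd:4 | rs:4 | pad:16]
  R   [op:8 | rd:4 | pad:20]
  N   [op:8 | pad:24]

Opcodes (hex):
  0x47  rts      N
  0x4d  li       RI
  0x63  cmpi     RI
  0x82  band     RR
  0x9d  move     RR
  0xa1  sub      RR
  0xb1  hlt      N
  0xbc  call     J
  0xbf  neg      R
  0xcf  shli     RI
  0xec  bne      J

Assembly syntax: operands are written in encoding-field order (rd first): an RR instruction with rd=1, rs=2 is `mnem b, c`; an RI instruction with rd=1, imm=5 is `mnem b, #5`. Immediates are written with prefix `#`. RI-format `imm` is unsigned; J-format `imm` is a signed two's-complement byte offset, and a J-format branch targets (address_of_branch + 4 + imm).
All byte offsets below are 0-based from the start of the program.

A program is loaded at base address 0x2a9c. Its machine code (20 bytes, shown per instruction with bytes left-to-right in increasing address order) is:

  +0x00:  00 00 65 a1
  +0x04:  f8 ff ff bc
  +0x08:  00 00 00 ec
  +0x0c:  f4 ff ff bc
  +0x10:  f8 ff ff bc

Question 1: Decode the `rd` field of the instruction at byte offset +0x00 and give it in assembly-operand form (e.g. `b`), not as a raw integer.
off 0x00: read 00 00 65 a1 as little → 0xa1650000
  top 8b → 0xa1 → sub [RR]
  rd@[23:20]=0x6 ⇒ l
  rs@[19:16]=0x5 ⇒ h

l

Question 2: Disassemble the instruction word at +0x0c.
call #-12

[0c] f4 ff ff bc → 0xbcfffff4
  op=0xbcfffff4>>24=0xbc ⇒ call (J)
  [23:0] imm=16777204 (s24→-12) = #-12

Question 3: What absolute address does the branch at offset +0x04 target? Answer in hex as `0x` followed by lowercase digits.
0x2a9c

[04] f8 ff ff bc → 0xbcfffff8
  top 8b → 0xbc → call [J]
  imm: (w>>0)&0xffffff=0xfffff8 (s24→-8) → #-8
  target = base 0x2a9c + off 0x04 + 4 + imm -8 = 0x2a9c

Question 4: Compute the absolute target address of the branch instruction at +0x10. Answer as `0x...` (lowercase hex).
off 0x10: read f8 ff ff bc as little → 0xbcfffff8
  op=0xbcfffff8>>24=0xbc ⇒ call (J)
  [23:0] imm=16777208 (s24→-8) = #-8
  target = base 0x2a9c + off 0x10 + 4 + imm -8 = 0x2aa8

0x2aa8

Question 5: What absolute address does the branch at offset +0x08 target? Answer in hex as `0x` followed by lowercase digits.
+0x08: 00 00 00 ec ⇒ word 0xec000000 (little)
  top 8b → 0xec → bne [J]
  imm: (w>>0)&0xffffff=0x0 → #0
  target = base 0x2a9c + off 0x08 + 4 + imm 0 = 0x2aa8

0x2aa8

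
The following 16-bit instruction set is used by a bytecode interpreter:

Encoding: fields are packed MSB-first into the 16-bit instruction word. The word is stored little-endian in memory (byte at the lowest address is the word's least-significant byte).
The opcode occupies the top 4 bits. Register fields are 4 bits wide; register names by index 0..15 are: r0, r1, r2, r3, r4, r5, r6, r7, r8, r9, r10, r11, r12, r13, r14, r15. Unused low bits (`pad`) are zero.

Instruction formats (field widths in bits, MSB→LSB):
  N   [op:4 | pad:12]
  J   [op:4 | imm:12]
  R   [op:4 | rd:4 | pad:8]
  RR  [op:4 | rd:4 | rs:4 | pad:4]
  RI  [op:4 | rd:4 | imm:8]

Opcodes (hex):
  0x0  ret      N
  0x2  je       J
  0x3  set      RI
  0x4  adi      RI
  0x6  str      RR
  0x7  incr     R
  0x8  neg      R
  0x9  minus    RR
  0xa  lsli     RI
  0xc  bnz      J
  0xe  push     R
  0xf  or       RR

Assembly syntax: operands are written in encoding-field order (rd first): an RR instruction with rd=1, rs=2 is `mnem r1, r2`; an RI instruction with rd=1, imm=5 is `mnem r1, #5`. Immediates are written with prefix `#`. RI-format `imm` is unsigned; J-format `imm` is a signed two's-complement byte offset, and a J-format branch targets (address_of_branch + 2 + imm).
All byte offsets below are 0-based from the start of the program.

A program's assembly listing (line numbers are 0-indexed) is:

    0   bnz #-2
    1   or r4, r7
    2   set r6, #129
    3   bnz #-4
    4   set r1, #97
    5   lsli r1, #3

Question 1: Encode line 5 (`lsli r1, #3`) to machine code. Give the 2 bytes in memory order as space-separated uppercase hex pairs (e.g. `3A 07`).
03 A1

L5: lsli op=0xa:4|rd=1:4|imm=3:8 ⇒ 0xa103 ⇒ little 03 a1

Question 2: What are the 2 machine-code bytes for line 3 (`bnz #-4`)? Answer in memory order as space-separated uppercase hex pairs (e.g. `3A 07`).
3. bnz fields op=0xc:4|imm=-4:12 → word cffch → fc cf

FC CF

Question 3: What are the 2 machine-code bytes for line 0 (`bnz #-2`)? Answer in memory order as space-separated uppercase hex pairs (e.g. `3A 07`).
0. bnz fields op=0xc:4|imm=-2:12 → word cffeh → fe cf

FE CF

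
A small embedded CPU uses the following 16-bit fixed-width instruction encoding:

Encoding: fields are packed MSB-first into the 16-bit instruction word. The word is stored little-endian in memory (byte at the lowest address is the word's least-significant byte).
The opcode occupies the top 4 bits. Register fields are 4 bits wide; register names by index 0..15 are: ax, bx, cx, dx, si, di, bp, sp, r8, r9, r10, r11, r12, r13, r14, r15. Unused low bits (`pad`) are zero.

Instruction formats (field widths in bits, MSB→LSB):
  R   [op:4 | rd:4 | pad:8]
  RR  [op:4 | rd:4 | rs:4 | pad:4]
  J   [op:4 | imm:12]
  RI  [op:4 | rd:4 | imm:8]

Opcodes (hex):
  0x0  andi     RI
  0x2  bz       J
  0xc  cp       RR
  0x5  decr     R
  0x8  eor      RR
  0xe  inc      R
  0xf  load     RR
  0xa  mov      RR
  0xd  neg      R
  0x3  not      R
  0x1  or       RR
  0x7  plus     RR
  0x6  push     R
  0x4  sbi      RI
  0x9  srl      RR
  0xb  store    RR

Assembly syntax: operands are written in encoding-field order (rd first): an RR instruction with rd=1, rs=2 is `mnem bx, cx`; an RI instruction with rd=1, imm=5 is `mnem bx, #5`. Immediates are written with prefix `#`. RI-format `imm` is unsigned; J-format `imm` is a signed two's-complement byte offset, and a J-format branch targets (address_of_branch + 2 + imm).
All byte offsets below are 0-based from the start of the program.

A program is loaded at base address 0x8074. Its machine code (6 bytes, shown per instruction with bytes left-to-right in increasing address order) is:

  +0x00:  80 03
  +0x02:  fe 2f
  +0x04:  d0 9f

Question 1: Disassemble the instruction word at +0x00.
andi dx, #128

@+00  little-endian(80 03) = 0x0380
  top 4b → 0x0 → andi [RI]
  rd: (w>>8)&0xf=0x3 → dx
  imm: (w>>0)&0xff=0x80 → #128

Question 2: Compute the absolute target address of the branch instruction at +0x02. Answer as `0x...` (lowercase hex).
+0x02: fe 2f ⇒ word 0x2ffe (little)
  opcode bits[15:12]=0x2: bz/J
  imm@[11:0]=0xffe (s12→-2) ⇒ #-2
  target = base 0x8074 + off 0x02 + 2 + imm -2 = 0x8076

0x8076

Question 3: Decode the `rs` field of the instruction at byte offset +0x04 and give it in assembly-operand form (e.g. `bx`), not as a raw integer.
r13

@+04  little-endian(d0 9f) = 0x9fd0
  op=0x9fd0>>12=0x9 ⇒ srl (RR)
  rd: (w>>8)&0xf=0xf → r15
  rs: (w>>4)&0xf=0xd → r13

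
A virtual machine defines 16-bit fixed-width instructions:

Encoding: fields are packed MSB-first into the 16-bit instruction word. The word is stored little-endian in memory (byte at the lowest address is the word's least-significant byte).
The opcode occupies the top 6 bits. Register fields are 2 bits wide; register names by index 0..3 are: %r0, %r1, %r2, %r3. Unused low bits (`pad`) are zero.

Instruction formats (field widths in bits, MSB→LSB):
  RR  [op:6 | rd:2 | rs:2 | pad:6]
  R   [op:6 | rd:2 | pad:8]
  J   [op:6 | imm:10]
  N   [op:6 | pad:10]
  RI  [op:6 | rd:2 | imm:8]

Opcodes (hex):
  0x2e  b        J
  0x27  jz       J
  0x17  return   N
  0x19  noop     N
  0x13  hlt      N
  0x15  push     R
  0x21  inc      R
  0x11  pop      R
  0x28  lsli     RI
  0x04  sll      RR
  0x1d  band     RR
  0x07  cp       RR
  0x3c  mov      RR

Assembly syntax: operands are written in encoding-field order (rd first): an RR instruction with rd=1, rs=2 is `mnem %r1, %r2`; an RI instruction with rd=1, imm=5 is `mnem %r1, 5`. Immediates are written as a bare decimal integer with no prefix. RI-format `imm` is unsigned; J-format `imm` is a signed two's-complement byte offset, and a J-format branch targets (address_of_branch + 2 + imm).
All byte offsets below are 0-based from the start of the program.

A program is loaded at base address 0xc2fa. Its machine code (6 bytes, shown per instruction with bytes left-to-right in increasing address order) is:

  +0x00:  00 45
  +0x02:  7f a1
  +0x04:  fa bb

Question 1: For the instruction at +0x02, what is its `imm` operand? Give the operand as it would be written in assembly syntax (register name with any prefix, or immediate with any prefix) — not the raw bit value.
[02] 7f a1 → 0xa17f
  top 6b → 0x28 → lsli [RI]
  rd@[9:8]=0x1 ⇒ %r1
  imm@[7:0]=0x7f ⇒ 127

127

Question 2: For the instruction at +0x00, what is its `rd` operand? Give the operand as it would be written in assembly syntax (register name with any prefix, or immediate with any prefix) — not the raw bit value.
+0x00: 00 45 ⇒ word 0x4500 (little)
  opcode bits[15:10]=0x11: pop/R
  [9:8] rd=1 = %r1

%r1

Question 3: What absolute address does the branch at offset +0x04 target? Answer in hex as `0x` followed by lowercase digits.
0xc2fa

+0x04: fa bb ⇒ word 0xbbfa (little)
  op=0xbbfa>>10=0x2e ⇒ b (J)
  imm@[9:0]=0x3fa (s10→-6) ⇒ -6
  target = base 0xc2fa + off 0x04 + 2 + imm -6 = 0xc2fa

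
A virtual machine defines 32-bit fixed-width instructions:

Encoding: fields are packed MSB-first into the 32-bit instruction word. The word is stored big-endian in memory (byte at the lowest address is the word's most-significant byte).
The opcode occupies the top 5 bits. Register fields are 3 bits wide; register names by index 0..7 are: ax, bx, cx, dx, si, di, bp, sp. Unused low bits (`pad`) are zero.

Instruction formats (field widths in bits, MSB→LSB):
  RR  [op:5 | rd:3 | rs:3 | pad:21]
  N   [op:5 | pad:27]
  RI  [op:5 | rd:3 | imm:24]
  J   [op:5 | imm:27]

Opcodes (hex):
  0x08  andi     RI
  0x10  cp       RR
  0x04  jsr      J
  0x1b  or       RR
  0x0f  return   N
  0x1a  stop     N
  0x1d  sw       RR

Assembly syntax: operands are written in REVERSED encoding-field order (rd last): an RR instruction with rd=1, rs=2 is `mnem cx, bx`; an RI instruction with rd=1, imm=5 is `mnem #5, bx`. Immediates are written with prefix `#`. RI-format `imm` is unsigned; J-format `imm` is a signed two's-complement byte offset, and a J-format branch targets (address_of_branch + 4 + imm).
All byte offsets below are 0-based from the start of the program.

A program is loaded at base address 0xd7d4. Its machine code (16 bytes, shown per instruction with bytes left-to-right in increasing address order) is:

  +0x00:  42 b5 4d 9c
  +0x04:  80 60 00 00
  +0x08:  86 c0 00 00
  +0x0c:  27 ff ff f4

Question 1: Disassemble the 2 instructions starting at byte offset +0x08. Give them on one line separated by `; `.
cp bp, bp; jsr #-12

+0x08: 86 c0 00 00 ⇒ word 0x86c00000 (big)
  op=0x86c00000>>27=0x10 ⇒ cp (RR)
  [26:24] rd=6 = bp
  [23:21] rs=6 = bp
+0x0c: 27 ff ff f4 ⇒ word 0x27fffff4 (big)
  op=0x27fffff4>>27=0x4 ⇒ jsr (J)
  [26:0] imm=134217716 (s27→-12) = #-12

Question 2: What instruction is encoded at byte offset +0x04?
off 0x04: read 80 60 00 00 as big → 0x80600000
  top 5b → 0x10 → cp [RR]
  [26:24] rd=0 = ax
  [23:21] rs=3 = dx

cp dx, ax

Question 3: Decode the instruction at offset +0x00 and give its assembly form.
andi #11881884, cx

@+00  big-endian(42 b5 4d 9c) = 0x42b54d9c
  top 5b → 0x8 → andi [RI]
  [26:24] rd=2 = cx
  [23:0] imm=11881884 = #11881884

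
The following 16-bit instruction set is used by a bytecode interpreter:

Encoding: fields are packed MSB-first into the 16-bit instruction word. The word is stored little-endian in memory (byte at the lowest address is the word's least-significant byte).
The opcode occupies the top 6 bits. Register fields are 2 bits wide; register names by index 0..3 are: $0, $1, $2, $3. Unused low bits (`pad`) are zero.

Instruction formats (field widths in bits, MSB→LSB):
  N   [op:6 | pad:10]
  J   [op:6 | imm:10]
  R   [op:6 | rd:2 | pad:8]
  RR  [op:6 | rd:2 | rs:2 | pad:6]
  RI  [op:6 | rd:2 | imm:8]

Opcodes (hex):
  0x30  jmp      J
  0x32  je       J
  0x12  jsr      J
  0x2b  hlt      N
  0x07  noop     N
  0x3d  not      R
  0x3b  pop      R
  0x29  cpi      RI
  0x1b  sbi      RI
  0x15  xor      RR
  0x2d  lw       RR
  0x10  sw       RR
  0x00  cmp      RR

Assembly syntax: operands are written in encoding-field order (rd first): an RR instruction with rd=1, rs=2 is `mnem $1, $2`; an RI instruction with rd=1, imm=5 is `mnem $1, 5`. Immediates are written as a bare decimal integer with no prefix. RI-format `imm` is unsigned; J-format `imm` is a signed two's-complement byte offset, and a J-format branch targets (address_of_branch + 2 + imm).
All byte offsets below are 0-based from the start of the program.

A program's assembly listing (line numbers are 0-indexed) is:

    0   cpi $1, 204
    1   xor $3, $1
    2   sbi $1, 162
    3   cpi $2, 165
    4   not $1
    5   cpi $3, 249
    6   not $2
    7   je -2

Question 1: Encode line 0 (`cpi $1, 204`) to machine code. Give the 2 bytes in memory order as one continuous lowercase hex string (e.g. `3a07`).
cca5

0. cpi fields op=0x29:6|rd=1:2|imm=204:8 → word a5cch → cc a5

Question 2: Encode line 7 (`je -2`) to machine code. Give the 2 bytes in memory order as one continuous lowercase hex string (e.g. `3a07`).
fecb

7. je fields op=0x32:6|imm=-2:10 → word cbfeh → fe cb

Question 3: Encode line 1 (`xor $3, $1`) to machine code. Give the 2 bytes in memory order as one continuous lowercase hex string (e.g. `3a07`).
4057

1. xor fields op=0x15:6|rd=3:2|rs=1:2|pad=0:6 → word 5740h → 40 57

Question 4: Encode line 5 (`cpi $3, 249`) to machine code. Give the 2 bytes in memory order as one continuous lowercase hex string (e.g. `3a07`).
L5: cpi op=0x29:6|rd=3:2|imm=249:8 ⇒ 0xa7f9 ⇒ little f9 a7

f9a7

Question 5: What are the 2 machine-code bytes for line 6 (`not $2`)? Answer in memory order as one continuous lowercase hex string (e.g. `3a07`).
6. not fields op=0x3d:6|rd=2:2|pad=0:8 → word f600h → 00 f6

00f6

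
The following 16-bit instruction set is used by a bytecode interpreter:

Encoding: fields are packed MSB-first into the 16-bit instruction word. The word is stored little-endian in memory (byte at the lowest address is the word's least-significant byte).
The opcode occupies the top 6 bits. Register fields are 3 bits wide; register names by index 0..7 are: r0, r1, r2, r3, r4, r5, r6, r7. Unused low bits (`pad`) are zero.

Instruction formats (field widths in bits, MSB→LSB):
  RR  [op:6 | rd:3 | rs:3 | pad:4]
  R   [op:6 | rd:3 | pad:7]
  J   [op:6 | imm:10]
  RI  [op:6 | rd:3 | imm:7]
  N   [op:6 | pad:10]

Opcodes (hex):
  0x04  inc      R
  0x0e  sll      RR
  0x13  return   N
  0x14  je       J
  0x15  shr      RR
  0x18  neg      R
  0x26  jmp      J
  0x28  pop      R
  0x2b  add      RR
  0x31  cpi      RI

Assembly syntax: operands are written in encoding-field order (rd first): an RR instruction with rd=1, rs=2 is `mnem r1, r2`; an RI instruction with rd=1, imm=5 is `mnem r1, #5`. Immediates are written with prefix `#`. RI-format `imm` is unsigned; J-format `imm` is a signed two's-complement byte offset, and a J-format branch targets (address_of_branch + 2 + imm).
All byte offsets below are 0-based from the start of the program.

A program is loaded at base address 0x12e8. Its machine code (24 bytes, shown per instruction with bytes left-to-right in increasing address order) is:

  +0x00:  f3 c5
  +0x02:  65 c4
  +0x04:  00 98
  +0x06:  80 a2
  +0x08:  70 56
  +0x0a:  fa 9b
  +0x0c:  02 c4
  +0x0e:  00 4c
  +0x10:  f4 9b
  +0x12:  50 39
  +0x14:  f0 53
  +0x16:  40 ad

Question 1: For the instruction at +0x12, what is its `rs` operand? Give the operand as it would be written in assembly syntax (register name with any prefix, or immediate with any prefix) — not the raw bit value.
r5

[12] 50 39 → 0x3950
  op=0x3950>>10=0xe ⇒ sll (RR)
  [9:7] rd=2 = r2
  [6:4] rs=5 = r5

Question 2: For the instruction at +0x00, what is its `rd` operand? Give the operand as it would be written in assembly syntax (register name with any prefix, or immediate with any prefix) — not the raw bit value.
off 0x00: read f3 c5 as little → 0xc5f3
  opcode bits[15:10]=0x31: cpi/RI
  rd@[9:7]=0x3 ⇒ r3
  imm@[6:0]=0x73 ⇒ #115

r3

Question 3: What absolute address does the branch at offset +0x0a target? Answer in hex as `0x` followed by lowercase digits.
0x12ee

[0a] fa 9b → 0x9bfa
  top 6b → 0x26 → jmp [J]
  [9:0] imm=1018 (s10→-6) = #-6
  target = base 0x12e8 + off 0x0a + 2 + imm -6 = 0x12ee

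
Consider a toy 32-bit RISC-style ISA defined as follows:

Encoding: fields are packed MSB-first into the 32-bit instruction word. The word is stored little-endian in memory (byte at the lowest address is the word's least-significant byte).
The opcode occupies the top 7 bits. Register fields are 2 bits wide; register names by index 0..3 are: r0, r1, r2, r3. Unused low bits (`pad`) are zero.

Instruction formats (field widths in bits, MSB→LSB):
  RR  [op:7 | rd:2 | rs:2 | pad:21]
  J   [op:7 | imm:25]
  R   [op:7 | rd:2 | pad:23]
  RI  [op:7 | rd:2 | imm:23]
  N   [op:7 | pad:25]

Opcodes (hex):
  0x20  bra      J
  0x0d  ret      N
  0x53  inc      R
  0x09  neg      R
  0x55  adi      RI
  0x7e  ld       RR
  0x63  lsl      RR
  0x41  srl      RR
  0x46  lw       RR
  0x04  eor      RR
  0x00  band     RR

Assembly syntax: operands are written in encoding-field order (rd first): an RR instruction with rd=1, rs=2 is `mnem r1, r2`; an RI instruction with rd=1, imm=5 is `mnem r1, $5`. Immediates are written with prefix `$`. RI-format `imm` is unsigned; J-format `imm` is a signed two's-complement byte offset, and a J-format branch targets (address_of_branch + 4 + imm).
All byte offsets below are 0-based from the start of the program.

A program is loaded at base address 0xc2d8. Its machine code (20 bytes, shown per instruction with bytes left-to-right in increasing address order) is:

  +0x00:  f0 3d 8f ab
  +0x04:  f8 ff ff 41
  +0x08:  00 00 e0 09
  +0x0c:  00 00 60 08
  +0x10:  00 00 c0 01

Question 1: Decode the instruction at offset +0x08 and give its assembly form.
eor r3, r3

@+08  little-endian(00 00 e0 09) = 0x09e00000
  opcode bits[31:25]=0x4: eor/RR
  rd: (w>>23)&0x3=0x3 → r3
  rs: (w>>21)&0x3=0x3 → r3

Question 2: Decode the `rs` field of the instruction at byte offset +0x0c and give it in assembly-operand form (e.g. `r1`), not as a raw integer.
r3

@+0c  little-endian(00 00 60 08) = 0x08600000
  op=0x08600000>>25=0x4 ⇒ eor (RR)
  rd@[24:23]=0x0 ⇒ r0
  rs@[22:21]=0x3 ⇒ r3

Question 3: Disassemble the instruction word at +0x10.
band r3, r2

[10] 00 00 c0 01 → 0x01c00000
  op=0x01c00000>>25=0x0 ⇒ band (RR)
  [24:23] rd=3 = r3
  [22:21] rs=2 = r2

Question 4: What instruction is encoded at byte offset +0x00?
+0x00: f0 3d 8f ab ⇒ word 0xab8f3df0 (little)
  top 7b → 0x55 → adi [RI]
  [24:23] rd=3 = r3
  [22:0] imm=998896 = $998896

adi r3, $998896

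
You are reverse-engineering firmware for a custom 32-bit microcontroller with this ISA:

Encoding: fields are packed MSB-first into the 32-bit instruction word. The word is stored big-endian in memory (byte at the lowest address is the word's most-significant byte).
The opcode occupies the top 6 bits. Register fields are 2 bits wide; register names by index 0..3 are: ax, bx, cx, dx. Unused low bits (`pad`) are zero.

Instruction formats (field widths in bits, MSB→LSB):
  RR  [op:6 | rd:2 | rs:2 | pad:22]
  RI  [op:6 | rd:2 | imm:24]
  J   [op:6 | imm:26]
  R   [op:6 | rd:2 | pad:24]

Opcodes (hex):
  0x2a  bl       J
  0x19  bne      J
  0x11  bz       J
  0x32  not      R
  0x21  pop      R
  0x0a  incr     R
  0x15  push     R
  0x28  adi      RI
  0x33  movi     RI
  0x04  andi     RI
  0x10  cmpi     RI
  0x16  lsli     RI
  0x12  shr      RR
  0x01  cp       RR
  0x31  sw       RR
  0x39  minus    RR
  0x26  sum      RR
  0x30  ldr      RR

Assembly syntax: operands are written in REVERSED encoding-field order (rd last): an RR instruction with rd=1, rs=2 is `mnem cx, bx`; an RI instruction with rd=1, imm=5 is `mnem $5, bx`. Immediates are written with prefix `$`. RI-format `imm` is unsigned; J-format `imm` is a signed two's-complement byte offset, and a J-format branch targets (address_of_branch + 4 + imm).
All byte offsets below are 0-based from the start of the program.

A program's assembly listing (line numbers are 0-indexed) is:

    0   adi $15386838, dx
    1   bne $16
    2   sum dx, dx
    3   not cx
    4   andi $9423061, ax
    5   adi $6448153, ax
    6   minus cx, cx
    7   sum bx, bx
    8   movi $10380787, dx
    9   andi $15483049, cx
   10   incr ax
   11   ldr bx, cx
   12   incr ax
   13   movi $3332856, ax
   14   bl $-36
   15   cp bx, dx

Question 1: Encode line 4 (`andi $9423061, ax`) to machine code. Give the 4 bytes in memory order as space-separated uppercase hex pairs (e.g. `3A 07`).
4. andi fields op=0x4:6|rd=0:2|imm=9423061:24 → word 108fc8d5h → 10 8f c8 d5

10 8F C8 D5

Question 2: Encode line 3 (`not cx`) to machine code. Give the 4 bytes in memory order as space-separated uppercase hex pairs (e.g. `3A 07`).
L3: not op=0x32:6|rd=2:2|pad=0:24 ⇒ 0xca000000 ⇒ big ca 00 00 00

CA 00 00 00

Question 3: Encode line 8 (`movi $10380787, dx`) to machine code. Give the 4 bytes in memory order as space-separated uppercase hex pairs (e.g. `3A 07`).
line 8 (movi): pack op=0x33:6|rd=3:2|imm=10380787:24 = 0xcf9e65f3; big→ cf 9e 65 f3

CF 9E 65 F3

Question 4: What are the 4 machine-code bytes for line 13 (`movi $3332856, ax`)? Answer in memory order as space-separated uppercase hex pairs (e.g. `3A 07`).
L13: movi op=0x33:6|rd=0:2|imm=3332856:24 ⇒ 0xcc32daf8 ⇒ big cc 32 da f8

CC 32 DA F8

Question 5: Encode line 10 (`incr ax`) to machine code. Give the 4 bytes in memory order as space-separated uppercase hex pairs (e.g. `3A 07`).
line 10 (incr): pack op=0xa:6|rd=0:2|pad=0:24 = 0x28000000; big→ 28 00 00 00

28 00 00 00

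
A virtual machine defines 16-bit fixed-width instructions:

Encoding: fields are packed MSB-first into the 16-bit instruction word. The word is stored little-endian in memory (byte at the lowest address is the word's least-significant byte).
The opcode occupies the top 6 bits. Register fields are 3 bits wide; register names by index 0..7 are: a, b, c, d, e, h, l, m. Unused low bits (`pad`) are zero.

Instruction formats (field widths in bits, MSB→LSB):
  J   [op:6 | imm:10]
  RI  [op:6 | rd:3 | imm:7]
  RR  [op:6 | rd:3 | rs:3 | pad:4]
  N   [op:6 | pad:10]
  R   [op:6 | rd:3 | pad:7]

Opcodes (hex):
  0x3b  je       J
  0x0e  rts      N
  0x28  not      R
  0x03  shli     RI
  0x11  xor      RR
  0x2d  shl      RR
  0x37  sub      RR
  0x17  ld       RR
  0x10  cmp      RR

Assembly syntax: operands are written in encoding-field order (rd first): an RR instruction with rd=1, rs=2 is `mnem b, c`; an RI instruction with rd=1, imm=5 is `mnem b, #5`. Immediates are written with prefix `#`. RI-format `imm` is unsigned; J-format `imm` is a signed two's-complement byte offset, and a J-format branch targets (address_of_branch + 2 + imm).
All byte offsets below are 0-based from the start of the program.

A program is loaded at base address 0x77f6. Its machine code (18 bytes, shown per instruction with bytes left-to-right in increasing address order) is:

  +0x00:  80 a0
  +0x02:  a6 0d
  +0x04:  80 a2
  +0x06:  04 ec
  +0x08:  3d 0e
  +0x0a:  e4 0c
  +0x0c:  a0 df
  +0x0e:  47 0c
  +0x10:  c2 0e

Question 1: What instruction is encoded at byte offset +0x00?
not b

[00] 80 a0 → 0xa080
  opcode bits[15:10]=0x28: not/R
  rd@[9:7]=0x1 ⇒ b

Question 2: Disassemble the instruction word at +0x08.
shli e, #61

+0x08: 3d 0e ⇒ word 0x0e3d (little)
  op=0x0e3d>>10=0x3 ⇒ shli (RI)
  rd: (w>>7)&0x7=0x4 → e
  imm: (w>>0)&0x7f=0x3d → #61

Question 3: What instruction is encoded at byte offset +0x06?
+0x06: 04 ec ⇒ word 0xec04 (little)
  top 6b → 0x3b → je [J]
  imm: (w>>0)&0x3ff=0x4 → #4

je #4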